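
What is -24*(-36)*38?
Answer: 32832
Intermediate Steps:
-24*(-36)*38 = 864*38 = 32832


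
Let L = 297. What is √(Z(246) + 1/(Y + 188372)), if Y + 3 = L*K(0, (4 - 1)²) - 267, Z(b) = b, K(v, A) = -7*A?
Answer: √7058554646117/169391 ≈ 15.684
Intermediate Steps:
Y = -18981 (Y = -3 + (297*(-7*(4 - 1)²) - 267) = -3 + (297*(-7*3²) - 267) = -3 + (297*(-7*9) - 267) = -3 + (297*(-63) - 267) = -3 + (-18711 - 267) = -3 - 18978 = -18981)
√(Z(246) + 1/(Y + 188372)) = √(246 + 1/(-18981 + 188372)) = √(246 + 1/169391) = √(41670187/169391) = √7058554646117/169391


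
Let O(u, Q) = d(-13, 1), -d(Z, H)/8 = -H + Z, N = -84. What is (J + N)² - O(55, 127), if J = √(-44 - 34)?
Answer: 6866 - 168*I*√78 ≈ 6866.0 - 1483.7*I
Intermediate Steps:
d(Z, H) = -8*Z + 8*H (d(Z, H) = -8*(-H + Z) = -8*(Z - H) = -8*Z + 8*H)
O(u, Q) = 112 (O(u, Q) = -8*(-13) + 8*1 = 104 + 8 = 112)
J = I*√78 (J = √(-78) = I*√78 ≈ 8.8318*I)
(J + N)² - O(55, 127) = (I*√78 - 84)² - 1*112 = (-84 + I*√78)² - 112 = -112 + (-84 + I*√78)²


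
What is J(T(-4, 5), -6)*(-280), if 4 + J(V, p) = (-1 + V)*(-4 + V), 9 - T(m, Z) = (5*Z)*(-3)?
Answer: -1858080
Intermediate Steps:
T(m, Z) = 9 + 15*Z (T(m, Z) = 9 - 5*Z*(-3) = 9 - (-15)*Z = 9 + 15*Z)
J(V, p) = -4 + (-1 + V)*(-4 + V)
J(T(-4, 5), -6)*(-280) = ((9 + 15*5)*(-5 + (9 + 15*5)))*(-280) = ((9 + 75)*(-5 + (9 + 75)))*(-280) = (84*(-5 + 84))*(-280) = (84*79)*(-280) = 6636*(-280) = -1858080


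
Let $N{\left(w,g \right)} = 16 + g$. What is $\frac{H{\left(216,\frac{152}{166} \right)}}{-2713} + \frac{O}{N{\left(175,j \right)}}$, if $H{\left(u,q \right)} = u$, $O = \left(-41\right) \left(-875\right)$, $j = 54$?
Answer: $\frac{2780393}{5426} \approx 512.42$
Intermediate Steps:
$O = 35875$
$\frac{H{\left(216,\frac{152}{166} \right)}}{-2713} + \frac{O}{N{\left(175,j \right)}} = \frac{216}{-2713} + \frac{35875}{16 + 54} = 216 \left(- \frac{1}{2713}\right) + \frac{35875}{70} = - \frac{216}{2713} + 35875 \cdot \frac{1}{70} = - \frac{216}{2713} + \frac{1025}{2} = \frac{2780393}{5426}$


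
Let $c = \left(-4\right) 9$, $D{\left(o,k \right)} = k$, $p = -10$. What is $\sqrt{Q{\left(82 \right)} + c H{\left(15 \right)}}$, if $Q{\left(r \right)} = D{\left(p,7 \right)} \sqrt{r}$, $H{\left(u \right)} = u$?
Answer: $\sqrt{-540 + 7 \sqrt{82}} \approx 21.831 i$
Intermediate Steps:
$Q{\left(r \right)} = 7 \sqrt{r}$
$c = -36$
$\sqrt{Q{\left(82 \right)} + c H{\left(15 \right)}} = \sqrt{7 \sqrt{82} - 540} = \sqrt{-540 + 7 \sqrt{82}}$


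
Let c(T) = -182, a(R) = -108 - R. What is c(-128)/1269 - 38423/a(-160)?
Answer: -48768251/65988 ≈ -739.05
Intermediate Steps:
c(-128)/1269 - 38423/a(-160) = -182/1269 - 38423/(-108 - 1*(-160)) = -182*1/1269 - 38423/(-108 + 160) = -182/1269 - 38423/52 = -48768251/65988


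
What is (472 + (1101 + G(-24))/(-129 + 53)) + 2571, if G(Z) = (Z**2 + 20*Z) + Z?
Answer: 230095/76 ≈ 3027.6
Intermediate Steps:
G(Z) = Z**2 + 21*Z
(472 + (1101 + G(-24))/(-129 + 53)) + 2571 = (472 + (1101 - 24*(21 - 24))/(-129 + 53)) + 2571 = (472 + (1101 - 24*(-3))/(-76)) + 2571 = (472 + (1101 + 72)*(-1/76)) + 2571 = (472 + 1173*(-1/76)) + 2571 = (472 - 1173/76) + 2571 = 34699/76 + 2571 = 230095/76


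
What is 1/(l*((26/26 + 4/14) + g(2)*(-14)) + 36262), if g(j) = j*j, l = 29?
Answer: 7/242727 ≈ 2.8839e-5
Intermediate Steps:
g(j) = j**2
1/(l*((26/26 + 4/14) + g(2)*(-14)) + 36262) = 1/(29*((26/26 + 4/14) + 2**2*(-14)) + 36262) = 1/(29*((26*(1/26) + 4*(1/14)) + 4*(-14)) + 36262) = 1/(29*((1 + 2/7) - 56) + 36262) = 1/(29*(9/7 - 56) + 36262) = 1/(29*(-383/7) + 36262) = 1/(-11107/7 + 36262) = 1/(242727/7) = 7/242727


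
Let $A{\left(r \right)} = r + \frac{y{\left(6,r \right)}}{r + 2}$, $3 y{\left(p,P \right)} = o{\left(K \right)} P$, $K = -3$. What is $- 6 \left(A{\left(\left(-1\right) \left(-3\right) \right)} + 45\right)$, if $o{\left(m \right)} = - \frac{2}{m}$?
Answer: $- \frac{1444}{5} \approx -288.8$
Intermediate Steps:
$y{\left(p,P \right)} = \frac{2 P}{9}$ ($y{\left(p,P \right)} = \frac{- \frac{2}{-3} P}{3} = \frac{\left(-2\right) \left(- \frac{1}{3}\right) P}{3} = \frac{\frac{2}{3} P}{3} = \frac{2 P}{9}$)
$A{\left(r \right)} = r + \frac{2 r}{9 \left(2 + r\right)}$ ($A{\left(r \right)} = r + \frac{\frac{2}{9} r}{r + 2} = r + \frac{\frac{2}{9} r}{2 + r} = r + \frac{2 r}{9 \left(2 + r\right)}$)
$- 6 \left(A{\left(\left(-1\right) \left(-3\right) \right)} + 45\right) = - 6 \left(\frac{\left(-1\right) \left(-3\right) \left(20 + 9 \left(\left(-1\right) \left(-3\right)\right)\right)}{9 \left(2 - -3\right)} + 45\right) = - 6 \left(\frac{1}{9} \cdot 3 \frac{1}{2 + 3} \left(20 + 9 \cdot 3\right) + 45\right) = - 6 \left(\frac{1}{9} \cdot 3 \cdot \frac{1}{5} \left(20 + 27\right) + 45\right) = - 6 \left(\frac{1}{9} \cdot 3 \cdot \frac{1}{5} \cdot 47 + 45\right) = - 6 \left(\frac{47}{15} + 45\right) = \left(-6\right) \frac{722}{15} = - \frac{1444}{5}$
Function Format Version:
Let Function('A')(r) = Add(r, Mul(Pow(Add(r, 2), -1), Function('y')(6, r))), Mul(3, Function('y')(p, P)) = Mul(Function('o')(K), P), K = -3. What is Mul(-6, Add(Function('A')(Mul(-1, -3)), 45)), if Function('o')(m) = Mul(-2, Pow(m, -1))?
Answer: Rational(-1444, 5) ≈ -288.80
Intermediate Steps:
Function('y')(p, P) = Mul(Rational(2, 9), P) (Function('y')(p, P) = Mul(Rational(1, 3), Mul(Mul(-2, Pow(-3, -1)), P)) = Mul(Rational(1, 3), Mul(Mul(-2, Rational(-1, 3)), P)) = Mul(Rational(1, 3), Mul(Rational(2, 3), P)) = Mul(Rational(2, 9), P))
Function('A')(r) = Add(r, Mul(Rational(2, 9), r, Pow(Add(2, r), -1))) (Function('A')(r) = Add(r, Mul(Pow(Add(r, 2), -1), Mul(Rational(2, 9), r))) = Add(r, Mul(Pow(Add(2, r), -1), Mul(Rational(2, 9), r))) = Add(r, Mul(Rational(2, 9), r, Pow(Add(2, r), -1))))
Mul(-6, Add(Function('A')(Mul(-1, -3)), 45)) = Mul(-6, Add(Mul(Rational(1, 9), Mul(-1, -3), Pow(Add(2, Mul(-1, -3)), -1), Add(20, Mul(9, Mul(-1, -3)))), 45)) = Mul(-6, Add(Mul(Rational(1, 9), 3, Pow(Add(2, 3), -1), Add(20, Mul(9, 3))), 45)) = Mul(-6, Add(Mul(Rational(1, 9), 3, Pow(5, -1), Add(20, 27)), 45)) = Mul(-6, Add(Mul(Rational(1, 9), 3, Rational(1, 5), 47), 45)) = Mul(-6, Add(Rational(47, 15), 45)) = Mul(-6, Rational(722, 15)) = Rational(-1444, 5)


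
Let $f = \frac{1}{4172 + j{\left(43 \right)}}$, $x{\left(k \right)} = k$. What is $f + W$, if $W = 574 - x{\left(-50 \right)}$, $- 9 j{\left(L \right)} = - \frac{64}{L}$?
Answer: $\frac{1007528259}{1614628} \approx 624.0$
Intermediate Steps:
$j{\left(L \right)} = \frac{64}{9 L}$ ($j{\left(L \right)} = - \frac{\left(-64\right) \frac{1}{L}}{9} = \frac{64}{9 L}$)
$f = \frac{387}{1614628}$ ($f = \frac{1}{4172 + \frac{64}{9 \cdot 43}} = \frac{1}{4172 + \frac{64}{9} \cdot \frac{1}{43}} = \frac{1}{4172 + \frac{64}{387}} = \frac{1}{\frac{1614628}{387}} = \frac{387}{1614628} \approx 0.00023968$)
$W = 624$ ($W = 574 - -50 = 574 + 50 = 624$)
$f + W = \frac{387}{1614628} + 624 = \frac{1007528259}{1614628}$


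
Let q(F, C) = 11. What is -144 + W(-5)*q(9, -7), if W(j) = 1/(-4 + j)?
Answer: -1307/9 ≈ -145.22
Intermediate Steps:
-144 + W(-5)*q(9, -7) = -144 + 11/(-4 - 5) = -144 + 11/(-9) = -144 - ⅑*11 = -144 - 11/9 = -1307/9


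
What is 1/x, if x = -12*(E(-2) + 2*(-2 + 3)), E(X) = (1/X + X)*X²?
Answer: 1/96 ≈ 0.010417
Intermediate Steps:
E(X) = X²*(X + 1/X) (E(X) = (X + 1/X)*X² = X²*(X + 1/X))
x = 96 (x = -12*((-2 + (-2)³) + 2*(-2 + 3)) = -12*((-2 - 8) + 2*1) = -12*(-10 + 2) = -12*(-8) = 96)
1/x = 1/96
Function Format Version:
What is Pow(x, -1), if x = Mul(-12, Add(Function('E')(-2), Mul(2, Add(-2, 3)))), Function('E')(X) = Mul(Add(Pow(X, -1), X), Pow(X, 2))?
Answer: Rational(1, 96) ≈ 0.010417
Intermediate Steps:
Function('E')(X) = Mul(Pow(X, 2), Add(X, Pow(X, -1))) (Function('E')(X) = Mul(Add(X, Pow(X, -1)), Pow(X, 2)) = Mul(Pow(X, 2), Add(X, Pow(X, -1))))
x = 96 (x = Mul(-12, Add(Add(-2, Pow(-2, 3)), Mul(2, Add(-2, 3)))) = Mul(-12, Add(Add(-2, -8), Mul(2, 1))) = Mul(-12, Add(-10, 2)) = Mul(-12, -8) = 96)
Pow(x, -1) = Pow(96, -1) = Rational(1, 96)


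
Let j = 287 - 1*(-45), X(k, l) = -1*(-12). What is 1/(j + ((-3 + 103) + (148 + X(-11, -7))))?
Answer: 1/592 ≈ 0.0016892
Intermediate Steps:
X(k, l) = 12
j = 332 (j = 287 + 45 = 332)
1/(j + ((-3 + 103) + (148 + X(-11, -7)))) = 1/(332 + ((-3 + 103) + (148 + 12))) = 1/(332 + (100 + 160)) = 1/(332 + 260) = 1/592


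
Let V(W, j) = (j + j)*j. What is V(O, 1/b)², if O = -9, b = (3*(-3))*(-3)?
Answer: 4/531441 ≈ 7.5267e-6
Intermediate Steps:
b = 27 (b = -9*(-3) = 27)
V(W, j) = 2*j² (V(W, j) = (2*j)*j = 2*j²)
V(O, 1/b)² = (2*(1/27)²)² = (2*(1/729))² = (2/729)² = 4/531441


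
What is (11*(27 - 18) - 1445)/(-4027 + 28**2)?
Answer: 1346/3243 ≈ 0.41505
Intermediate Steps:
(11*(27 - 18) - 1445)/(-4027 + 28**2) = (11*9 - 1445)/(-4027 + 784) = (99 - 1445)/(-3243) = -1346*(-1/3243) = 1346/3243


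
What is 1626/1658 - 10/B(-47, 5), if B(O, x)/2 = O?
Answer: 42356/38963 ≈ 1.0871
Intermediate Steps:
B(O, x) = 2*O
1626/1658 - 10/B(-47, 5) = 1626/1658 - 10/(2*(-47)) = 1626*(1/1658) - 10/(-94) = 813/829 - 10*(-1/94) = 813/829 + 5/47 = 42356/38963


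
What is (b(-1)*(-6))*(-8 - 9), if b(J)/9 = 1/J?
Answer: -918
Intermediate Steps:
b(J) = 9/J (b(J) = 9*(1/J) = 9/J)
(b(-1)*(-6))*(-8 - 9) = ((9/(-1))*(-6))*(-8 - 9) = ((9*(-1))*(-6))*(-17) = -9*(-6)*(-17) = 54*(-17) = -918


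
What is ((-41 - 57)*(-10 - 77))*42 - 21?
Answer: 358071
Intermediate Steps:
((-41 - 57)*(-10 - 77))*42 - 21 = -98*(-87)*42 - 21 = 8526*42 - 21 = 358092 - 21 = 358071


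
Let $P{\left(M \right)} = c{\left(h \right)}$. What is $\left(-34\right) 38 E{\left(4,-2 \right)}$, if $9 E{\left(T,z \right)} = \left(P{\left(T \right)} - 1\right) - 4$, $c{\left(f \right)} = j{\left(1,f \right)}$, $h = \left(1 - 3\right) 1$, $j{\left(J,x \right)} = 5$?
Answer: $0$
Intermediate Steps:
$h = -2$ ($h = \left(-2\right) 1 = -2$)
$c{\left(f \right)} = 5$
$P{\left(M \right)} = 5$
$E{\left(T,z \right)} = 0$ ($E{\left(T,z \right)} = \frac{\left(5 - 1\right) - 4}{9} = \frac{4 - 4}{9} = \frac{1}{9} \cdot 0 = 0$)
$\left(-34\right) 38 E{\left(4,-2 \right)} = \left(-34\right) 38 \cdot 0 = \left(-1292\right) 0 = 0$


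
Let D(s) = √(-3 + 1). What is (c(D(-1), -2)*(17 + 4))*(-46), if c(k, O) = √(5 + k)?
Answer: -966*√(5 + I*√2) ≈ -2181.1 - 302.52*I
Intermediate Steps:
D(s) = I*√2 (D(s) = √(-2) = I*√2)
(c(D(-1), -2)*(17 + 4))*(-46) = (√(5 + I*√2)*(17 + 4))*(-46) = (√(5 + I*√2)*21)*(-46) = (21*√(5 + I*√2))*(-46) = -966*√(5 + I*√2)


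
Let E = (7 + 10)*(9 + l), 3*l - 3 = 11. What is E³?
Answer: 338608873/27 ≈ 1.2541e+7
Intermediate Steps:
l = 14/3 (l = 1 + (⅓)*11 = 1 + 11/3 = 14/3 ≈ 4.6667)
E = 697/3 (E = (7 + 10)*(9 + 14/3) = 17*(41/3) = 697/3 ≈ 232.33)
E³ = (697/3)³ = 338608873/27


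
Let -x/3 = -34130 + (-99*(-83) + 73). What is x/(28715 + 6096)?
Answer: 77520/34811 ≈ 2.2269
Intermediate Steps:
x = 77520 (x = -3*(-34130 + (-99*(-83) + 73)) = -3*(-34130 + (8217 + 73)) = -3*(-34130 + 8290) = -3*(-25840) = 77520)
x/(28715 + 6096) = 77520/(28715 + 6096) = 77520/34811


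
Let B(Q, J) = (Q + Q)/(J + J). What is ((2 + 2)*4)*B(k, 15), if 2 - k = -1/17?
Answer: 112/51 ≈ 2.1961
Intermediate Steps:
k = 35/17 (k = 2 - (-1)/17 = 2 - 1*(-1/17) = 2 + 1/17 = 35/17 ≈ 2.0588)
B(Q, J) = Q/J (B(Q, J) = (2*Q)/((2*J)) = (2*Q)*(1/(2*J)) = Q/J)
((2 + 2)*4)*B(k, 15) = ((2 + 2)*4)*((35/17)/15) = (4*4)*((35/17)*(1/15)) = 16*(7/51) = 112/51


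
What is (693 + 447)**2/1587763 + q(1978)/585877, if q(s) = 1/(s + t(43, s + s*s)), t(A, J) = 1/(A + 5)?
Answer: 72291668934006624/88321050339071695 ≈ 0.81851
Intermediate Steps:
t(A, J) = 1/(5 + A)
q(s) = 1/(1/48 + s) (q(s) = 1/(s + 1/(5 + 43)) = 1/(s + 1/48) = 1/(1/48 + s))
(693 + 447)**2/1587763 + q(1978)/585877 = (693 + 447)**2/1587763 + (48/(1 + 48*1978))/585877 = 1140**2*(1/1587763) + (48/(1 + 94944))*(1/585877) = 1299600*(1/1587763) + (48/94945)*(1/585877) = 1299600/1587763 + (48*(1/94945))*(1/585877) = 1299600/1587763 + (48/94945)*(1/585877) = 1299600/1587763 + 48/55626091765 = 72291668934006624/88321050339071695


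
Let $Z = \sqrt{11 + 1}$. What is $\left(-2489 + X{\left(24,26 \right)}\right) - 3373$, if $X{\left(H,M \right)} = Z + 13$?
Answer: $-5849 + 2 \sqrt{3} \approx -5845.5$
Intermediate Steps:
$Z = 2 \sqrt{3}$ ($Z = \sqrt{12} = 2 \sqrt{3} \approx 3.4641$)
$X{\left(H,M \right)} = 13 + 2 \sqrt{3}$ ($X{\left(H,M \right)} = 2 \sqrt{3} + 13 = 13 + 2 \sqrt{3}$)
$\left(-2489 + X{\left(24,26 \right)}\right) - 3373 = \left(-2489 + \left(13 + 2 \sqrt{3}\right)\right) - 3373 = \left(-2476 + 2 \sqrt{3}\right) - 3373 = -5849 + 2 \sqrt{3}$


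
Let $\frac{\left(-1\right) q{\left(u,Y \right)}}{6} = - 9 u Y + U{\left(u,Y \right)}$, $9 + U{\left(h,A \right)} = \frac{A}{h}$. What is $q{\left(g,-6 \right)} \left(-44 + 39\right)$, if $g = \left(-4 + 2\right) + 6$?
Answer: $6165$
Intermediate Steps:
$U{\left(h,A \right)} = -9 + \frac{A}{h}$
$g = 4$ ($g = -2 + 6 = 4$)
$q{\left(u,Y \right)} = 54 - \frac{6 Y}{u} + 54 Y u$ ($q{\left(u,Y \right)} = - 6 \left(- 9 u Y + \left(-9 + \frac{Y}{u}\right)\right) = - 6 \left(- 9 Y u + \left(-9 + \frac{Y}{u}\right)\right) = - 6 \left(-9 + \frac{Y}{u} - 9 Y u\right) = 54 - \frac{6 Y}{u} + 54 Y u$)
$q{\left(g,-6 \right)} \left(-44 + 39\right) = \left(54 - - \frac{36}{4} + 54 \left(-6\right) 4\right) \left(-44 + 39\right) = \left(54 - \left(-36\right) \frac{1}{4} - 1296\right) \left(-5\right) = \left(54 + 9 - 1296\right) \left(-5\right) = \left(-1233\right) \left(-5\right) = 6165$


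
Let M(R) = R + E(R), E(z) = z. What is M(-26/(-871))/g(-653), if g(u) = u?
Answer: -4/43751 ≈ -9.1426e-5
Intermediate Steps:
M(R) = 2*R (M(R) = R + R = 2*R)
M(-26/(-871))/g(-653) = (2*(-26/(-871)))/(-653) = (2*(-26*(-1/871)))*(-1/653) = (2*(2/67))*(-1/653) = (4/67)*(-1/653) = -4/43751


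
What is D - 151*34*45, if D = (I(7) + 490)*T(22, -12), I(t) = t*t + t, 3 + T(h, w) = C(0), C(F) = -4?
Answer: -234852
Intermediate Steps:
T(h, w) = -7 (T(h, w) = -3 - 4 = -7)
I(t) = t + t² (I(t) = t² + t = t + t²)
D = -3822 (D = (7*(1 + 7) + 490)*(-7) = (7*8 + 490)*(-7) = (56 + 490)*(-7) = 546*(-7) = -3822)
D - 151*34*45 = -3822 - 151*34*45 = -3822 - 5134*45 = -3822 - 231030 = -234852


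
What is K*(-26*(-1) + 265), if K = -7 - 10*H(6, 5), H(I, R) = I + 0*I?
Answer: -19497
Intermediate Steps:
H(I, R) = I (H(I, R) = I + 0 = I)
K = -67 (K = -7 - 10*6 = -7 - 60 = -67)
K*(-26*(-1) + 265) = -67*(-26*(-1) + 265) = -67*(26 + 265) = -67*291 = -19497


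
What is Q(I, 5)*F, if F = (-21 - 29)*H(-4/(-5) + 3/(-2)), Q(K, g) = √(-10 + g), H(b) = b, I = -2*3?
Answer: 35*I*√5 ≈ 78.262*I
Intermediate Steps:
I = -6
F = 35 (F = (-21 - 29)*(-4/(-5) + 3/(-2)) = -50*(-4*(-⅕) + 3*(-½)) = -50*(⅘ - 3/2) = -50*(-7/10) = 35)
Q(I, 5)*F = √(-10 + 5)*35 = √(-5)*35 = (I*√5)*35 = 35*I*√5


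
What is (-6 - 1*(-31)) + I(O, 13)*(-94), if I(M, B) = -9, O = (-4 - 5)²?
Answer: 871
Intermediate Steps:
O = 81 (O = (-9)² = 81)
(-6 - 1*(-31)) + I(O, 13)*(-94) = (-6 - 1*(-31)) - 9*(-94) = (-6 + 31) + 846 = 25 + 846 = 871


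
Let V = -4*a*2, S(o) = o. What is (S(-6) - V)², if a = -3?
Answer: 900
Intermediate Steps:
V = 24 (V = -4*(-3)*2 = 12*2 = 24)
(S(-6) - V)² = (-6 - 1*24)² = (-6 - 24)² = (-30)² = 900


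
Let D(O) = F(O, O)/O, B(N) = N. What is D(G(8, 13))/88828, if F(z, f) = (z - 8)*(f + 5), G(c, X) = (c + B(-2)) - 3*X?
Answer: -287/732831 ≈ -0.00039163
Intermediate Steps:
G(c, X) = -2 + c - 3*X (G(c, X) = (c - 2) - 3*X = (-2 + c) - 3*X = -2 + c - 3*X)
F(z, f) = (-8 + z)*(5 + f)
D(O) = (-40 + O² - 3*O)/O (D(O) = (-40 - 8*O + 5*O + O*O)/O = (-40 - 8*O + 5*O + O²)/O = (-40 + O² - 3*O)/O)
D(G(8, 13))/88828 = (-3 + (-2 + 8 - 3*13) - 40/(-2 + 8 - 3*13))/88828 = (-3 + (-2 + 8 - 39) - 40/(-2 + 8 - 39))*(1/88828) = (-3 - 33 - 40/(-33))*(1/88828) = (-3 - 33 - 40*(-1/33))*(1/88828) = (-3 - 33 + 40/33)*(1/88828) = -1148/33*1/88828 = -287/732831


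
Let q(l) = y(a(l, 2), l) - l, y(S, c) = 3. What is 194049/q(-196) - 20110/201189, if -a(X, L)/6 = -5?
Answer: 196163429/201189 ≈ 975.02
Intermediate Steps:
a(X, L) = 30 (a(X, L) = -6*(-5) = 30)
q(l) = 3 - l
194049/q(-196) - 20110/201189 = 194049/(3 - 1*(-196)) - 20110/201189 = 194049/(3 + 196) - 20110*1/201189 = 194049/199 - 20110/201189 = 196163429/201189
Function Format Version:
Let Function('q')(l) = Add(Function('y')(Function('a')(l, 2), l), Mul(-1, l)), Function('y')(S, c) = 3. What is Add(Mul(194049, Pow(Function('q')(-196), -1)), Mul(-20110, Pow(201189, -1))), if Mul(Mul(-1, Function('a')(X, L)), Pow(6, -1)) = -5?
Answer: Rational(196163429, 201189) ≈ 975.02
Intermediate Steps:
Function('a')(X, L) = 30 (Function('a')(X, L) = Mul(-6, -5) = 30)
Function('q')(l) = Add(3, Mul(-1, l))
Add(Mul(194049, Pow(Function('q')(-196), -1)), Mul(-20110, Pow(201189, -1))) = Add(Mul(194049, Pow(Add(3, Mul(-1, -196)), -1)), Mul(-20110, Pow(201189, -1))) = Add(Mul(194049, Pow(Add(3, 196), -1)), Mul(-20110, Rational(1, 201189))) = Add(Mul(194049, Pow(199, -1)), Rational(-20110, 201189)) = Add(Mul(194049, Rational(1, 199)), Rational(-20110, 201189)) = Add(Rational(194049, 199), Rational(-20110, 201189)) = Rational(196163429, 201189)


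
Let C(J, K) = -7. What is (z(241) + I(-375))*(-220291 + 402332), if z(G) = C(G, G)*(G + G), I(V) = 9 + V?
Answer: -680833340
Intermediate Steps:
z(G) = -14*G (z(G) = -7*(G + G) = -14*G)
(z(241) + I(-375))*(-220291 + 402332) = (-14*241 + (9 - 375))*(-220291 + 402332) = (-3374 - 366)*182041 = -3740*182041 = -680833340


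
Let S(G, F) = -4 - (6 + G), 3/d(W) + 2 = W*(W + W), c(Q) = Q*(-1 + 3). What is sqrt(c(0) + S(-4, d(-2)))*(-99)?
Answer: -99*I*sqrt(6) ≈ -242.5*I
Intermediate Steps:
c(Q) = 2*Q (c(Q) = Q*2 = 2*Q)
d(W) = 3/(-2 + 2*W**2) (d(W) = 3/(-2 + W*(W + W)) = 3/(-2 + W*(2*W)) = 3/(-2 + 2*W**2))
S(G, F) = -10 - G (S(G, F) = -4 + (-6 - G) = -10 - G)
sqrt(c(0) + S(-4, d(-2)))*(-99) = sqrt(2*0 + (-10 - 1*(-4)))*(-99) = sqrt(0 + (-10 + 4))*(-99) = sqrt(0 - 6)*(-99) = sqrt(-6)*(-99) = (I*sqrt(6))*(-99) = -99*I*sqrt(6)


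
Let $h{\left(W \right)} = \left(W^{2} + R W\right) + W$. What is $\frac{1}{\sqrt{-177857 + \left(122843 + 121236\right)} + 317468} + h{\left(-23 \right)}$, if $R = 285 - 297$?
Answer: $\frac{39407273296316}{50392932401} - \frac{3 \sqrt{7358}}{100785864802} \approx 782.0$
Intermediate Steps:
$R = -12$
$h{\left(W \right)} = W^{2} - 11 W$ ($h{\left(W \right)} = \left(W^{2} - 12 W\right) + W = W^{2} - 11 W$)
$\frac{1}{\sqrt{-177857 + \left(122843 + 121236\right)} + 317468} + h{\left(-23 \right)} = \frac{1}{\sqrt{-177857 + \left(122843 + 121236\right)} + 317468} - 23 \left(-11 - 23\right) = \frac{1}{\sqrt{-177857 + 244079} + 317468} - -782 = \frac{1}{\sqrt{66222} + 317468} + 782 = \frac{1}{3 \sqrt{7358} + 317468} + 782 = \frac{1}{317468 + 3 \sqrt{7358}} + 782 = 782 + \frac{1}{317468 + 3 \sqrt{7358}}$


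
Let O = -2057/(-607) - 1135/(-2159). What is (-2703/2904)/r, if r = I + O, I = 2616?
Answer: -1180772213/3323562191488 ≈ -0.00035527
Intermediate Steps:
O = 5130008/1310513 (O = -2057*(-1/607) - 1135*(-1/2159) = 2057/607 + 1135/2159 = 5130008/1310513 ≈ 3.9145)
r = 3433432016/1310513 (r = 2616 + 5130008/1310513 = 3433432016/1310513 ≈ 2619.9)
(-2703/2904)/r = (-2703/2904)/(3433432016/1310513) = -2703*1/2904*(1310513/3433432016) = -901/968*1310513/3433432016 = -1180772213/3323562191488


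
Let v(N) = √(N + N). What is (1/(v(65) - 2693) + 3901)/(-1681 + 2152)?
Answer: 28290513526/3415748049 - √130/3415748049 ≈ 8.2824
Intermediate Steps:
v(N) = √2*√N (v(N) = √(2*N) = √2*√N)
(1/(v(65) - 2693) + 3901)/(-1681 + 2152) = (1/(√2*√65 - 2693) + 3901)/(-1681 + 2152) = (1/(√130 - 2693) + 3901)/471 = (1/(-2693 + √130) + 3901)*(1/471) = (3901 + 1/(-2693 + √130))*(1/471) = 3901/471 + 1/(471*(-2693 + √130))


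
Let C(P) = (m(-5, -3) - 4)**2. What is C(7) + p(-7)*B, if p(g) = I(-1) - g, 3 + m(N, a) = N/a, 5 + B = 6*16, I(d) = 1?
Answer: 6808/9 ≈ 756.44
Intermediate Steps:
B = 91 (B = -5 + 6*16 = -5 + 96 = 91)
m(N, a) = -3 + N/a
p(g) = 1 - g
C(P) = 256/9 (C(P) = ((-3 - 5/(-3)) - 4)**2 = ((-3 - 5*(-1/3)) - 4)**2 = ((-3 + 5/3) - 4)**2 = (-4/3 - 4)**2 = (-16/3)**2 = 256/9)
C(7) + p(-7)*B = 256/9 + (1 - 1*(-7))*91 = 256/9 + (1 + 7)*91 = 256/9 + 8*91 = 256/9 + 728 = 6808/9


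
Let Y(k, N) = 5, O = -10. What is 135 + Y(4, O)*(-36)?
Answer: -45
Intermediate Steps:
135 + Y(4, O)*(-36) = 135 + 5*(-36) = 135 - 180 = -45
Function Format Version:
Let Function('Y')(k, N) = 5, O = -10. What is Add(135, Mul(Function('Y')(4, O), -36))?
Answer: -45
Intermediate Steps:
Add(135, Mul(Function('Y')(4, O), -36)) = Add(135, Mul(5, -36)) = Add(135, -180) = -45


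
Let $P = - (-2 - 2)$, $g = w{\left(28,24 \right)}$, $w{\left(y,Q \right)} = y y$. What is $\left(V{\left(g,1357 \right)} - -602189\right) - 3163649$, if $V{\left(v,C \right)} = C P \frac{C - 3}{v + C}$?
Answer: $- \frac{5476736348}{2141} \approx -2.558 \cdot 10^{6}$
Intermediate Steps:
$w{\left(y,Q \right)} = y^{2}$
$g = 784$ ($g = 28^{2} = 784$)
$P = 4$ ($P = \left(-1\right) \left(-4\right) = 4$)
$V{\left(v,C \right)} = \frac{4 C \left(-3 + C\right)}{C + v}$ ($V{\left(v,C \right)} = C 4 \frac{C - 3}{v + C} = 4 C \frac{-3 + C}{C + v} = \frac{4 C \left(-3 + C\right)}{C + v}$)
$\left(V{\left(g,1357 \right)} - -602189\right) - 3163649 = \left(4 \cdot 1357 \frac{1}{1357 + 784} \left(-3 + 1357\right) - -602189\right) - 3163649 = \left(4 \cdot 1357 \cdot \frac{1}{2141} \cdot 1354 + 602189\right) - 3163649 = \left(\frac{7349512}{2141} + 602189\right) - 3163649 = \frac{1296636161}{2141} - 3163649 = - \frac{5476736348}{2141}$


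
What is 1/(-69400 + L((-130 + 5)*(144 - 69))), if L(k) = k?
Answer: -1/78775 ≈ -1.2694e-5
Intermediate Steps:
1/(-69400 + L((-130 + 5)*(144 - 69))) = 1/(-69400 + (-130 + 5)*(144 - 69)) = 1/(-69400 - 125*75) = 1/(-69400 - 9375) = 1/(-78775) = -1/78775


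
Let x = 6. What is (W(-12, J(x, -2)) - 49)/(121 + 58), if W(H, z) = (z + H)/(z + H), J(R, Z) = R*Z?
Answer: -48/179 ≈ -0.26816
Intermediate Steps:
W(H, z) = 1 (W(H, z) = (H + z)/(H + z) = 1)
(W(-12, J(x, -2)) - 49)/(121 + 58) = (1 - 49)/(121 + 58) = -48/179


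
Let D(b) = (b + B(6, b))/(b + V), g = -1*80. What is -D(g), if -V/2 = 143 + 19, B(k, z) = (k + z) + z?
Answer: -117/202 ≈ -0.57921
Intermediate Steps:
g = -80
B(k, z) = k + 2*z
V = -324 (V = -2*(143 + 19) = -2*162 = -324)
D(b) = (6 + 3*b)/(-324 + b) (D(b) = (b + (6 + 2*b))/(b - 324) = (6 + 3*b)/(-324 + b))
-D(g) = -3*(2 - 80)/(-324 - 80) = -3*(-78)/(-404) = -3*(-1)*(-78)/404 = -1*117/202 = -117/202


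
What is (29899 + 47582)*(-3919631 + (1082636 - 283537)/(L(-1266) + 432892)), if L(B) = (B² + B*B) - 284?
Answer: -1104885811277569701/3638120 ≈ -3.0370e+11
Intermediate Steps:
L(B) = -284 + 2*B² (L(B) = (B² + B²) - 284 = 2*B² - 284 = -284 + 2*B²)
(29899 + 47582)*(-3919631 + (1082636 - 283537)/(L(-1266) + 432892)) = (29899 + 47582)*(-3919631 + (1082636 - 283537)/((-284 + 2*(-1266)²) + 432892)) = 77481*(-3919631 + 799099/((-284 + 2*1602756) + 432892)) = 77481*(-3919631 + 799099/((-284 + 3205512) + 432892)) = 77481*(-3919631 + 799099/(3205228 + 432892)) = 77481*(-3919631 + 799099/3638120) = 77481*(-14260087134621/3638120) = -1104885811277569701/3638120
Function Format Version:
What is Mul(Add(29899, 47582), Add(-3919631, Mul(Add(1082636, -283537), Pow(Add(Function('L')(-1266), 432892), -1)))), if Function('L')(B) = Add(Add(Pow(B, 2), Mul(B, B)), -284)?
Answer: Rational(-1104885811277569701, 3638120) ≈ -3.0370e+11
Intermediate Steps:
Function('L')(B) = Add(-284, Mul(2, Pow(B, 2))) (Function('L')(B) = Add(Add(Pow(B, 2), Pow(B, 2)), -284) = Add(Mul(2, Pow(B, 2)), -284) = Add(-284, Mul(2, Pow(B, 2))))
Mul(Add(29899, 47582), Add(-3919631, Mul(Add(1082636, -283537), Pow(Add(Function('L')(-1266), 432892), -1)))) = Mul(Add(29899, 47582), Add(-3919631, Mul(Add(1082636, -283537), Pow(Add(Add(-284, Mul(2, Pow(-1266, 2))), 432892), -1)))) = Mul(77481, Add(-3919631, Mul(799099, Pow(Add(Add(-284, Mul(2, 1602756)), 432892), -1)))) = Mul(77481, Add(-3919631, Mul(799099, Pow(Add(Add(-284, 3205512), 432892), -1)))) = Mul(77481, Add(-3919631, Mul(799099, Pow(Add(3205228, 432892), -1)))) = Mul(77481, Add(-3919631, Mul(799099, Pow(3638120, -1)))) = Mul(77481, Add(-3919631, Mul(799099, Rational(1, 3638120)))) = Mul(77481, Add(-3919631, Rational(799099, 3638120))) = Mul(77481, Rational(-14260087134621, 3638120)) = Rational(-1104885811277569701, 3638120)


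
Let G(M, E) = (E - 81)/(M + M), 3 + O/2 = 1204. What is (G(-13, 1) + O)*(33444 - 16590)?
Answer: 526957164/13 ≈ 4.0535e+7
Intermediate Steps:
O = 2402 (O = -6 + 2*1204 = -6 + 2408 = 2402)
G(M, E) = (-81 + E)/(2*M) (G(M, E) = (-81 + E)/((2*M)) = (-81 + E)*(1/(2*M)) = (-81 + E)/(2*M))
(G(-13, 1) + O)*(33444 - 16590) = ((½)*(-81 + 1)/(-13) + 2402)*(33444 - 16590) = ((½)*(-1/13)*(-80) + 2402)*16854 = (40/13 + 2402)*16854 = (31266/13)*16854 = 526957164/13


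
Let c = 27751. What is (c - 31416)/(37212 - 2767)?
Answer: -733/6889 ≈ -0.10640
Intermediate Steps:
(c - 31416)/(37212 - 2767) = (27751 - 31416)/(37212 - 2767) = -3665/34445 = -3665*1/34445 = -733/6889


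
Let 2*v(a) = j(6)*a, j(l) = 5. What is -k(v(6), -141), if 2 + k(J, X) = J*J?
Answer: -223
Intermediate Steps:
v(a) = 5*a/2 (v(a) = (5*a)/2 = 5*a/2)
k(J, X) = -2 + J² (k(J, X) = -2 + J*J = -2 + J²)
-k(v(6), -141) = -(-2 + ((5/2)*6)²) = -(-2 + 15²) = -(-2 + 225) = -1*223 = -223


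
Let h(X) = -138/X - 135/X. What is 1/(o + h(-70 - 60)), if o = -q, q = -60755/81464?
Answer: 407320/1159147 ≈ 0.35140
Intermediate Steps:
q = -60755/81464 (q = -60755*1/81464 = -60755/81464 ≈ -0.74579)
o = 60755/81464 (o = -1*(-60755/81464) = 60755/81464 ≈ 0.74579)
h(X) = -273/X
1/(o + h(-70 - 60)) = 1/(60755/81464 - 273/(-70 - 60)) = 1/(60755/81464 - 273/(-130)) = 1/(60755/81464 - 273*(-1/130)) = 1/(60755/81464 + 21/10) = 1/(1159147/407320) = 407320/1159147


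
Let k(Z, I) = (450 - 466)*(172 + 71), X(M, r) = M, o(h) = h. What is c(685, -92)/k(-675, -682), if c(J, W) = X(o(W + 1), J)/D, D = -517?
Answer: -91/2010096 ≈ -4.5271e-5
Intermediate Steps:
k(Z, I) = -3888 (k(Z, I) = -16*243 = -3888)
c(J, W) = -1/517 - W/517 (c(J, W) = (W + 1)/(-517) = (1 + W)*(-1/517) = -1/517 - W/517)
c(685, -92)/k(-675, -682) = (-1/517 - 1/517*(-92))/(-3888) = (-1/517 + 92/517)*(-1/3888) = (91/517)*(-1/3888) = -91/2010096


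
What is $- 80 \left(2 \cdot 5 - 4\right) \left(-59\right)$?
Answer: $28320$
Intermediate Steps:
$- 80 \left(2 \cdot 5 - 4\right) \left(-59\right) = - 80 \left(10 - 4\right) \left(-59\right) = \left(-80\right) 6 \left(-59\right) = \left(-480\right) \left(-59\right) = 28320$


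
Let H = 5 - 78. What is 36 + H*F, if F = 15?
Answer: -1059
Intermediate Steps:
H = -73
36 + H*F = 36 - 73*15 = 36 - 1095 = -1059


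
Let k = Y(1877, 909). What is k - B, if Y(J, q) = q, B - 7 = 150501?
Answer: -149599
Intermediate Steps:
B = 150508 (B = 7 + 150501 = 150508)
k = 909
k - B = 909 - 1*150508 = 909 - 150508 = -149599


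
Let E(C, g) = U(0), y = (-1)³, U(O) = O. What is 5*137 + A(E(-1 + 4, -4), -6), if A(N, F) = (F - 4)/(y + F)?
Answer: 4805/7 ≈ 686.43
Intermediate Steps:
y = -1
E(C, g) = 0
A(N, F) = (-4 + F)/(-1 + F) (A(N, F) = (F - 4)/(-1 + F) = (-4 + F)/(-1 + F))
5*137 + A(E(-1 + 4, -4), -6) = 5*137 + (-4 - 6)/(-1 - 6) = 685 - 10/(-7) = 685 - ⅐*(-10) = 685 + 10/7 = 4805/7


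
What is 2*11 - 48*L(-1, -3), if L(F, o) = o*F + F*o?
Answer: -266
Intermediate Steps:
L(F, o) = 2*F*o (L(F, o) = F*o + F*o = 2*F*o)
2*11 - 48*L(-1, -3) = 2*11 - 96*(-1)*(-3) = 22 - 48*6 = 22 - 288 = -266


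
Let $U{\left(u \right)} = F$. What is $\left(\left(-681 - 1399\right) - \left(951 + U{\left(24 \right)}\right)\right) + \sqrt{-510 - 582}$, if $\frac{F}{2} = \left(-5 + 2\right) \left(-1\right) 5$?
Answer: $-3061 + 2 i \sqrt{273} \approx -3061.0 + 33.045 i$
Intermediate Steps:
$F = 30$ ($F = 2 \left(-5 + 2\right) \left(-1\right) 5 = 2 \left(-3\right) \left(-1\right) 5 = 2 \cdot 3 \cdot 5 = 2 \cdot 15 = 30$)
$U{\left(u \right)} = 30$
$\left(\left(-681 - 1399\right) - \left(951 + U{\left(24 \right)}\right)\right) + \sqrt{-510 - 582} = \left(\left(-681 - 1399\right) - 981\right) + \sqrt{-510 - 582} = \left(\left(-681 - 1399\right) - 981\right) + \sqrt{-1092} = \left(-2080 - 981\right) + 2 i \sqrt{273} = -3061 + 2 i \sqrt{273}$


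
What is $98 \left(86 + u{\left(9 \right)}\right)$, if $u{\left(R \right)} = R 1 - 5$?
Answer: $8820$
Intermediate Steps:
$u{\left(R \right)} = -5 + R$ ($u{\left(R \right)} = R - 5 = -5 + R$)
$98 \left(86 + u{\left(9 \right)}\right) = 98 \left(86 + \left(-5 + 9\right)\right) = 98 \left(86 + 4\right) = 98 \cdot 90 = 8820$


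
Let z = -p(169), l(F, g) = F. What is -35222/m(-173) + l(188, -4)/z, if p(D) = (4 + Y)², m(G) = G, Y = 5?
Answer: 2820458/14013 ≈ 201.27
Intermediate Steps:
p(D) = 81 (p(D) = (4 + 5)² = 9² = 81)
z = -81 (z = -1*81 = -81)
-35222/m(-173) + l(188, -4)/z = -35222/(-173) + 188/(-81) = -35222*(-1/173) + 188*(-1/81) = 35222/173 - 188/81 = 2820458/14013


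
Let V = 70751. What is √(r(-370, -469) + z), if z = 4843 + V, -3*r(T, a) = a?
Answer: √681753/3 ≈ 275.23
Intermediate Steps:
r(T, a) = -a/3
z = 75594 (z = 4843 + 70751 = 75594)
√(r(-370, -469) + z) = √(-⅓*(-469) + 75594) = √(469/3 + 75594) = √(227251/3) = √681753/3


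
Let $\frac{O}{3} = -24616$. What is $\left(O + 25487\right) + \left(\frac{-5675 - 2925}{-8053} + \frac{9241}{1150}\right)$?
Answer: $- \frac{447784495177}{9260950} \approx -48352.0$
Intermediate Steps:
$O = -73848$ ($O = 3 \left(-24616\right) = -73848$)
$\left(O + 25487\right) + \left(\frac{-5675 - 2925}{-8053} + \frac{9241}{1150}\right) = \left(-73848 + 25487\right) + \left(\frac{-5675 - 2925}{-8053} + \frac{9241}{1150}\right) = -48361 + \left(\left(-8600\right) \left(- \frac{1}{8053}\right) + 9241 \cdot \frac{1}{1150}\right) = -48361 + \left(\frac{8600}{8053} + \frac{9241}{1150}\right) = -48361 + \frac{84307773}{9260950} = - \frac{447784495177}{9260950}$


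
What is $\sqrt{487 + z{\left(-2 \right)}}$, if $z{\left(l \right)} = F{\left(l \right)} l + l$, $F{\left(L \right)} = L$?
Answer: $\sqrt{489} \approx 22.113$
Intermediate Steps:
$z{\left(l \right)} = l + l^{2}$ ($z{\left(l \right)} = l l + l = l^{2} + l = l + l^{2}$)
$\sqrt{487 + z{\left(-2 \right)}} = \sqrt{487 - 2 \left(1 - 2\right)} = \sqrt{487 - -2} = \sqrt{487 + 2} = \sqrt{489}$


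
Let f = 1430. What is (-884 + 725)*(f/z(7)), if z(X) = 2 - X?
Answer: 45474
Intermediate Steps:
(-884 + 725)*(f/z(7)) = (-884 + 725)*(1430/(2 - 1*7)) = -227370/(2 - 7) = -227370/(-5) = -227370*(-1)/5 = -159*(-286) = 45474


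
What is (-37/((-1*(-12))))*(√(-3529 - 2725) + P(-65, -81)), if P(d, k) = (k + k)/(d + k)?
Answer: -999/292 - 37*I*√6254/12 ≈ -3.4212 - 243.84*I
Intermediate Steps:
P(d, k) = 2*k/(d + k) (P(d, k) = (2*k)/(d + k) = 2*k/(d + k))
(-37/((-1*(-12))))*(√(-3529 - 2725) + P(-65, -81)) = (-37/((-1*(-12))))*(√(-3529 - 2725) + 2*(-81)/(-65 - 81)) = (-37/12)*(√(-6254) + 2*(-81)/(-146)) = (-37*1/12)*(I*√6254 + 2*(-81)*(-1/146)) = -37*(I*√6254 + 81/73)/12 = -37*(81/73 + I*√6254)/12 = -999/292 - 37*I*√6254/12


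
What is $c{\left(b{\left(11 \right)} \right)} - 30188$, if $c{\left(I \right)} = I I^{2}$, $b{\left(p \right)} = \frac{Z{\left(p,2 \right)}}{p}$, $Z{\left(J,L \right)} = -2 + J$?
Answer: $- \frac{40179499}{1331} \approx -30187.0$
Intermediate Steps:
$b{\left(p \right)} = \frac{-2 + p}{p}$
$c{\left(I \right)} = I^{3}$
$c{\left(b{\left(11 \right)} \right)} - 30188 = \left(\frac{-2 + 11}{11}\right)^{3} - 30188 = \left(\frac{1}{11} \cdot 9\right)^{3} - 30188 = \left(\frac{9}{11}\right)^{3} - 30188 = \frac{729}{1331} - 30188 = - \frac{40179499}{1331}$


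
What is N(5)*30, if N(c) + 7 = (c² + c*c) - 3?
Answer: 1200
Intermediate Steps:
N(c) = -10 + 2*c² (N(c) = -7 + ((c² + c*c) - 3) = -7 + ((c² + c²) - 3) = -7 + (2*c² - 3) = -7 + (-3 + 2*c²) = -10 + 2*c²)
N(5)*30 = (-10 + 2*5²)*30 = (-10 + 2*25)*30 = (-10 + 50)*30 = 40*30 = 1200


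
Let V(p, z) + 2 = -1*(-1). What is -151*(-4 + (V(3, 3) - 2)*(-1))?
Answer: 151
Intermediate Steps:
V(p, z) = -1 (V(p, z) = -2 - 1*(-1) = -2 + 1 = -1)
-151*(-4 + (V(3, 3) - 2)*(-1)) = -151*(-4 + (-1 - 2)*(-1)) = -151*(-4 - 3*(-1)) = -151*(-4 + 3) = -151*(-1) = 151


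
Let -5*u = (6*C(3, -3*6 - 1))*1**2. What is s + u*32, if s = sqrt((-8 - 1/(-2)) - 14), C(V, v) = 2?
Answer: -384/5 + I*sqrt(86)/2 ≈ -76.8 + 4.6368*I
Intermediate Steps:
u = -12/5 (u = -6*2*1**2/5 = -12/5 ≈ -2.4000)
s = I*sqrt(86)/2 (s = sqrt((-8 - 1*(-1/2)) - 14) = sqrt((-8 + 1/2) - 14) = sqrt(-15/2 - 14) = sqrt(-43/2) = I*sqrt(86)/2 ≈ 4.6368*I)
s + u*32 = I*sqrt(86)/2 - 12/5*32 = I*sqrt(86)/2 - 384/5 = -384/5 + I*sqrt(86)/2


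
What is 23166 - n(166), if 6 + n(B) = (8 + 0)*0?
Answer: 23172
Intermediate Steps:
n(B) = -6 (n(B) = -6 + (8 + 0)*0 = -6 + 8*0 = -6 + 0 = -6)
23166 - n(166) = 23166 - 1*(-6) = 23166 + 6 = 23172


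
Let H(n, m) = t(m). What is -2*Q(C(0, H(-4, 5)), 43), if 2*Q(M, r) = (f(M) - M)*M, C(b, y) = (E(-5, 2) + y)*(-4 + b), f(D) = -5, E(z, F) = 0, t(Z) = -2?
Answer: 104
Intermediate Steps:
H(n, m) = -2
C(b, y) = y*(-4 + b) (C(b, y) = (0 + y)*(-4 + b) = y*(-4 + b))
Q(M, r) = M*(-5 - M)/2 (Q(M, r) = ((-5 - M)*M)/2 = (M*(-5 - M))/2 = M*(-5 - M)/2)
-2*Q(C(0, H(-4, 5)), 43) = -(-1)*(-2*(-4 + 0))*(5 - 2*(-4 + 0)) = -(-1)*(-2*(-4))*(5 - 2*(-4)) = -(-1)*8*(5 + 8) = -(-1)*8*13 = -2*(-52) = 104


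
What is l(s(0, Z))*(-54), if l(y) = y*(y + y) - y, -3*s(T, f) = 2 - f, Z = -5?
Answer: -714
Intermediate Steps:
s(T, f) = -⅔ + f/3 (s(T, f) = -(2 - f)/3 = -⅔ + f/3)
l(y) = -y + 2*y² (l(y) = y*(2*y) - y = 2*y² - y = -y + 2*y²)
l(s(0, Z))*(-54) = ((-⅔ + (⅓)*(-5))*(-1 + 2*(-⅔ + (⅓)*(-5))))*(-54) = ((-⅔ - 5/3)*(-1 + 2*(-⅔ - 5/3)))*(-54) = -7*(-1 + 2*(-7/3))/3*(-54) = -7*(-1 - 14/3)/3*(-54) = -7/3*(-17/3)*(-54) = (119/9)*(-54) = -714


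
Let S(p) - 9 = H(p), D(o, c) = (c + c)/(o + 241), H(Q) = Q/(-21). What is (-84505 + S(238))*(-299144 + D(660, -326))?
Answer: 22777210510904/901 ≈ 2.5280e+10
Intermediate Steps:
H(Q) = -Q/21 (H(Q) = Q*(-1/21) = -Q/21)
D(o, c) = 2*c/(241 + o) (D(o, c) = (2*c)/(241 + o) = 2*c/(241 + o))
S(p) = 9 - p/21
(-84505 + S(238))*(-299144 + D(660, -326)) = (-84505 + (9 - 1/21*238))*(-299144 + 2*(-326)/(241 + 660)) = (-84505 + (9 - 34/3))*(-299144 + 2*(-326)/901) = (-84505 - 7/3)*(-299144 + 2*(-326)*(1/901)) = -253522*(-299144 - 652/901)/3 = -253522/3*(-269529396/901) = 22777210510904/901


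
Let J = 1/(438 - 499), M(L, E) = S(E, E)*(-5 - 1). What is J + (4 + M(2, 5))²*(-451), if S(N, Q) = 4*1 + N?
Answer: -68777501/61 ≈ -1.1275e+6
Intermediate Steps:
S(N, Q) = 4 + N
M(L, E) = -24 - 6*E (M(L, E) = (4 + E)*(-5 - 1) = (4 + E)*(-6) = -24 - 6*E)
J = -1/61 (J = 1/(-61) = -1/61 ≈ -0.016393)
J + (4 + M(2, 5))²*(-451) = -1/61 + (4 + (-24 - 6*5))²*(-451) = -1/61 + (4 + (-24 - 30))²*(-451) = -1/61 + (4 - 54)²*(-451) = -1/61 + (-50)²*(-451) = -1/61 + 2500*(-451) = -1/61 - 1127500 = -68777501/61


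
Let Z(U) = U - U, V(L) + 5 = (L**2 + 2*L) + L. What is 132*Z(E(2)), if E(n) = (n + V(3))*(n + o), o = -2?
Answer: 0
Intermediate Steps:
V(L) = -5 + L**2 + 3*L (V(L) = -5 + ((L**2 + 2*L) + L) = -5 + (L**2 + 3*L) = -5 + L**2 + 3*L)
E(n) = (-2 + n)*(13 + n) (E(n) = (n + (-5 + 3**2 + 3*3))*(n - 2) = (n + (-5 + 9 + 9))*(-2 + n) = (n + 13)*(-2 + n) = (13 + n)*(-2 + n) = (-2 + n)*(13 + n))
Z(U) = 0
132*Z(E(2)) = 132*0 = 0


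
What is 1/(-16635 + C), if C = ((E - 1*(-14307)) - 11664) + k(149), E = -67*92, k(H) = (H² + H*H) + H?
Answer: 1/24395 ≈ 4.0992e-5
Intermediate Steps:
k(H) = H + 2*H² (k(H) = (H² + H²) + H = 2*H² + H = H + 2*H²)
E = -6164
C = 41030 (C = ((-6164 - 1*(-14307)) - 11664) + 149*(1 + 2*149) = ((-6164 + 14307) - 11664) + 149*(1 + 298) = (8143 - 11664) + 149*299 = -3521 + 44551 = 41030)
1/(-16635 + C) = 1/(-16635 + 41030) = 1/24395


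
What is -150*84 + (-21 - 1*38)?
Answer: -12659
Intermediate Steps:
-150*84 + (-21 - 1*38) = -12600 + (-21 - 38) = -12600 - 59 = -12659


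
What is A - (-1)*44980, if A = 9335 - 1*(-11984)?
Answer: 66299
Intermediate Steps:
A = 21319 (A = 9335 + 11984 = 21319)
A - (-1)*44980 = 21319 - (-1)*44980 = 21319 - 1*(-44980) = 21319 + 44980 = 66299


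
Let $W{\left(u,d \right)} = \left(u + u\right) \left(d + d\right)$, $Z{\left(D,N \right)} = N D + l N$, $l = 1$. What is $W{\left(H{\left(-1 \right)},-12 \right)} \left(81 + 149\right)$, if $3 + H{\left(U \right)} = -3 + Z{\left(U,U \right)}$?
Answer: $66240$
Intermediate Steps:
$Z{\left(D,N \right)} = N + D N$ ($Z{\left(D,N \right)} = N D + 1 N = D N + N = N + D N$)
$H{\left(U \right)} = -6 + U \left(1 + U\right)$ ($H{\left(U \right)} = -3 + \left(-3 + U \left(1 + U\right)\right) = -6 + U \left(1 + U\right)$)
$W{\left(u,d \right)} = 4 d u$ ($W{\left(u,d \right)} = 2 u 2 d = 4 d u$)
$W{\left(H{\left(-1 \right)},-12 \right)} \left(81 + 149\right) = 4 \left(-12\right) \left(-6 - \left(1 - 1\right)\right) \left(81 + 149\right) = 4 \left(-12\right) \left(-6 - 0\right) 230 = 4 \left(-12\right) \left(-6 + 0\right) 230 = 4 \left(-12\right) \left(-6\right) 230 = 288 \cdot 230 = 66240$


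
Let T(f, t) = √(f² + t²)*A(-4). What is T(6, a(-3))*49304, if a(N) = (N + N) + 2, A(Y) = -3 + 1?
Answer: -197216*√13 ≈ -7.1107e+5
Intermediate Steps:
A(Y) = -2
a(N) = 2 + 2*N (a(N) = 2*N + 2 = 2 + 2*N)
T(f, t) = -2*√(f² + t²) (T(f, t) = √(f² + t²)*(-2) = -2*√(f² + t²))
T(6, a(-3))*49304 = -2*√(6² + (2 + 2*(-3))²)*49304 = -2*√(36 + (2 - 6)²)*49304 = -2*√(36 + (-4)²)*49304 = -2*√(36 + 16)*49304 = -4*√13*49304 = -197216*√13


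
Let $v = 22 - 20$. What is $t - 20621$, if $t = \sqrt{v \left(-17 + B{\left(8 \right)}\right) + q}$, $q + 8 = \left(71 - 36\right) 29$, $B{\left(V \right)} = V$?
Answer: $-20621 + \sqrt{989} \approx -20590.0$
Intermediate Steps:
$q = 1007$ ($q = -8 + \left(71 - 36\right) 29 = -8 + 35 \cdot 29 = -8 + 1015 = 1007$)
$v = 2$
$t = \sqrt{989}$ ($t = \sqrt{2 \left(-17 + 8\right) + 1007} = \sqrt{2 \left(-9\right) + 1007} = \sqrt{-18 + 1007} = \sqrt{989} \approx 31.448$)
$t - 20621 = \sqrt{989} - 20621 = -20621 + \sqrt{989}$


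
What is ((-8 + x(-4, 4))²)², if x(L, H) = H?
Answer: 256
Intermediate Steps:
((-8 + x(-4, 4))²)² = ((-8 + 4)²)² = ((-4)²)² = 16² = 256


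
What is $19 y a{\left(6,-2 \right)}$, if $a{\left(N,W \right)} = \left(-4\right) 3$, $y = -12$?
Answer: $2736$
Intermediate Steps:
$a{\left(N,W \right)} = -12$
$19 y a{\left(6,-2 \right)} = 19 \left(-12\right) \left(-12\right) = \left(-228\right) \left(-12\right) = 2736$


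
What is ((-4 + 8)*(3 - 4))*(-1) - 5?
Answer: -1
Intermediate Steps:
((-4 + 8)*(3 - 4))*(-1) - 5 = (4*(-1))*(-1) - 5 = -4*(-1) - 5 = 4 - 5 = -1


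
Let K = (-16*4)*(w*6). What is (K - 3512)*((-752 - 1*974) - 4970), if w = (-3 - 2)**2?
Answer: 87797952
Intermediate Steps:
w = 25 (w = (-5)**2 = 25)
K = -9600 (K = (-16*4)*(25*6) = -64*150 = -9600)
(K - 3512)*((-752 - 1*974) - 4970) = (-9600 - 3512)*((-752 - 1*974) - 4970) = -13112*((-752 - 974) - 4970) = -13112*(-1726 - 4970) = -13112*(-6696) = 87797952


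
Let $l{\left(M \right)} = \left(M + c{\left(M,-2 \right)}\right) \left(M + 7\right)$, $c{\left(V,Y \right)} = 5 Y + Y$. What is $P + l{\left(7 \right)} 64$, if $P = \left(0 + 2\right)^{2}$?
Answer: $-4476$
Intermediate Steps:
$c{\left(V,Y \right)} = 6 Y$
$l{\left(M \right)} = \left(-12 + M\right) \left(7 + M\right)$ ($l{\left(M \right)} = \left(M + 6 \left(-2\right)\right) \left(M + 7\right) = \left(M - 12\right) \left(7 + M\right) = \left(-12 + M\right) \left(7 + M\right)$)
$P = 4$ ($P = 2^{2} = 4$)
$P + l{\left(7 \right)} 64 = 4 + \left(-84 + 7^{2} - 35\right) 64 = 4 + \left(-84 + 49 - 35\right) 64 = 4 - 4480 = -4476$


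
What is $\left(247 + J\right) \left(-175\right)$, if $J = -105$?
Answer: $-24850$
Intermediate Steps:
$\left(247 + J\right) \left(-175\right) = \left(247 - 105\right) \left(-175\right) = 142 \left(-175\right) = -24850$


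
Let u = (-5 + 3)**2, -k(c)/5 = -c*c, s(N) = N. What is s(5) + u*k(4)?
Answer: 325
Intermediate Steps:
k(c) = 5*c**2 (k(c) = -(-5)*c*c = -(-5)*c**2 = 5*c**2)
u = 4 (u = (-2)**2 = 4)
s(5) + u*k(4) = 5 + 4*(5*4**2) = 5 + 4*(5*16) = 5 + 4*80 = 5 + 320 = 325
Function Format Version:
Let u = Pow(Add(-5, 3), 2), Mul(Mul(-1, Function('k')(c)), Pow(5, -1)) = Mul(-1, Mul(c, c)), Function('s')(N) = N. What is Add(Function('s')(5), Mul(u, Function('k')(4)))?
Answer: 325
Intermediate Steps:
Function('k')(c) = Mul(5, Pow(c, 2)) (Function('k')(c) = Mul(-5, Mul(-1, Mul(c, c))) = Mul(-5, Mul(-1, Pow(c, 2))) = Mul(5, Pow(c, 2)))
u = 4 (u = Pow(-2, 2) = 4)
Add(Function('s')(5), Mul(u, Function('k')(4))) = Add(5, Mul(4, Mul(5, Pow(4, 2)))) = Add(5, Mul(4, Mul(5, 16))) = Add(5, Mul(4, 80)) = Add(5, 320) = 325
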